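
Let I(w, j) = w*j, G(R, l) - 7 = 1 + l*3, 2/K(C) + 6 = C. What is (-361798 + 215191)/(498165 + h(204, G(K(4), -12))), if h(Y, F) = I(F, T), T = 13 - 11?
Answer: -146607/498109 ≈ -0.29433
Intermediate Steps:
K(C) = 2/(-6 + C)
T = 2
G(R, l) = 8 + 3*l (G(R, l) = 7 + (1 + l*3) = 7 + (1 + 3*l) = 8 + 3*l)
I(w, j) = j*w
h(Y, F) = 2*F
(-361798 + 215191)/(498165 + h(204, G(K(4), -12))) = (-361798 + 215191)/(498165 + 2*(8 + 3*(-12))) = -146607/(498165 + 2*(8 - 36)) = -146607/(498165 + 2*(-28)) = -146607/(498165 - 56) = -146607/498109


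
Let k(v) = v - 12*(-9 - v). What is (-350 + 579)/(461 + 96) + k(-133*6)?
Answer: -5717933/557 ≈ -10266.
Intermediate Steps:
k(v) = 108 + 13*v (k(v) = v + (108 + 12*v) = 108 + 13*v)
(-350 + 579)/(461 + 96) + k(-133*6) = (-350 + 579)/(461 + 96) + (108 + 13*(-133*6)) = 229/557 + (108 + 13*(-798)) = 229*(1/557) + (108 - 10374) = 229/557 - 10266 = -5717933/557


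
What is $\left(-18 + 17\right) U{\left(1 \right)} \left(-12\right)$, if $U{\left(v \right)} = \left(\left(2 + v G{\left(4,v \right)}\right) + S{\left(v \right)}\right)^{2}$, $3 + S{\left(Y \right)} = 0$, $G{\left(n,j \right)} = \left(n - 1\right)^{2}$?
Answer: $768$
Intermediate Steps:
$G{\left(n,j \right)} = \left(-1 + n\right)^{2}$
$S{\left(Y \right)} = -3$ ($S{\left(Y \right)} = -3 + 0 = -3$)
$U{\left(v \right)} = \left(-1 + 9 v\right)^{2}$ ($U{\left(v \right)} = \left(\left(2 + v \left(-1 + 4\right)^{2}\right) - 3\right)^{2} = \left(\left(2 + v 3^{2}\right) - 3\right)^{2} = \left(\left(2 + v 9\right) - 3\right)^{2} = \left(\left(2 + 9 v\right) - 3\right)^{2} = \left(-1 + 9 v\right)^{2}$)
$\left(-18 + 17\right) U{\left(1 \right)} \left(-12\right) = \left(-18 + 17\right) \left(-1 + 9 \cdot 1\right)^{2} \left(-12\right) = - \left(-1 + 9\right)^{2} \left(-12\right) = - 8^{2} \left(-12\right) = \left(-1\right) 64 \left(-12\right) = \left(-64\right) \left(-12\right) = 768$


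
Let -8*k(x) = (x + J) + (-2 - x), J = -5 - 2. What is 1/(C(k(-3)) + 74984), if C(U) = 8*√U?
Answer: 9373/702825023 - 3*√2/2811300092 ≈ 1.3335e-5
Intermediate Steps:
J = -7
k(x) = 9/8 (k(x) = -((x - 7) + (-2 - x))/8 = -((-7 + x) + (-2 - x))/8 = -⅛*(-9) = 9/8)
1/(C(k(-3)) + 74984) = 1/(8*√(9/8) + 74984) = 1/(8*(3*√2/4) + 74984) = 1/(6*√2 + 74984) = 1/(74984 + 6*√2)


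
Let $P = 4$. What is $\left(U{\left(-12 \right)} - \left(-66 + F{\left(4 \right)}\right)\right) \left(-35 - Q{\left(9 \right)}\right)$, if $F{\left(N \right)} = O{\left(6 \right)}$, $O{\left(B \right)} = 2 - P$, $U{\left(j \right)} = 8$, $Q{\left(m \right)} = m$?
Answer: $-3344$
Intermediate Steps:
$O{\left(B \right)} = -2$ ($O{\left(B \right)} = 2 - 4 = -2$)
$F{\left(N \right)} = -2$
$\left(U{\left(-12 \right)} - \left(-66 + F{\left(4 \right)}\right)\right) \left(-35 - Q{\left(9 \right)}\right) = \left(8 + \left(66 - -2\right)\right) \left(-35 - 9\right) = \left(8 + \left(66 + 2\right)\right) \left(-35 - 9\right) = \left(8 + 68\right) \left(-44\right) = 76 \left(-44\right) = -3344$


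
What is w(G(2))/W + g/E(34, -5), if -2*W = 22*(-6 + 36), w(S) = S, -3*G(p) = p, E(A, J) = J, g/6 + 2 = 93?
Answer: -54053/495 ≈ -109.20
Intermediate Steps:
g = 546 (g = -12 + 6*93 = -12 + 558 = 546)
G(p) = -p/3
W = -330 (W = -11*(-6 + 36) = -11*30 = -½*660 = -330)
w(G(2))/W + g/E(34, -5) = -⅓*2/(-330) + 546/(-5) = -⅔*(-1/330) + 546*(-⅕) = 1/495 - 546/5 = -54053/495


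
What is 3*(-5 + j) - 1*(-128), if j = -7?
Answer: 92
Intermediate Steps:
3*(-5 + j) - 1*(-128) = 3*(-5 - 7) - 1*(-128) = 3*(-12) + 128 = -36 + 128 = 92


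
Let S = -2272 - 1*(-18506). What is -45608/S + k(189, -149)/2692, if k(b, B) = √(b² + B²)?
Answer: -22804/8117 + √57922/2692 ≈ -2.7200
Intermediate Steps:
k(b, B) = √(B² + b²)
S = 16234 (S = -2272 + 18506 = 16234)
-45608/S + k(189, -149)/2692 = -45608/16234 + √((-149)² + 189²)/2692 = -45608*1/16234 + √(22201 + 35721)*(1/2692) = -22804/8117 + √57922*(1/2692) = -22804/8117 + √57922/2692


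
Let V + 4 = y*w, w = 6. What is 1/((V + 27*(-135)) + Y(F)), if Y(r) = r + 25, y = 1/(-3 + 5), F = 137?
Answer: -1/3484 ≈ -0.00028703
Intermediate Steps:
y = 1/2 ≈ 0.50000
V = -1 (V = -4 + (1/2)*6 = -4 + 3 = -1)
Y(r) = 25 + r
1/((V + 27*(-135)) + Y(F)) = 1/((-1 + 27*(-135)) + (25 + 137)) = 1/((-1 - 3645) + 162) = 1/(-3646 + 162) = 1/(-3484) = -1/3484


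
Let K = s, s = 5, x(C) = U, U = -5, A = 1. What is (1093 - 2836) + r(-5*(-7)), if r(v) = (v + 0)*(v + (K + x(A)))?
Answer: -518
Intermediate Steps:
x(C) = -5
K = 5
r(v) = v² (r(v) = (v + 0)*(v + (5 - 5)) = v*(v + 0) = v*v = v²)
(1093 - 2836) + r(-5*(-7)) = (1093 - 2836) + (-5*(-7))² = -1743 + 35² = -1743 + 1225 = -518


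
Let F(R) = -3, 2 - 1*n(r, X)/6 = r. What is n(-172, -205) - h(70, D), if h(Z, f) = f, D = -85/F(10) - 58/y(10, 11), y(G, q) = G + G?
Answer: 30557/30 ≈ 1018.6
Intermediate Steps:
n(r, X) = 12 - 6*r
y(G, q) = 2*G
D = 763/30 (D = -85/(-3) - 58/(2*10) = -85*(-1/3) - 58/20 = 85/3 - 58*1/20 = 85/3 - 29/10 = 763/30 ≈ 25.433)
n(-172, -205) - h(70, D) = (12 - 6*(-172)) - 1*763/30 = (12 + 1032) - 763/30 = 1044 - 763/30 = 30557/30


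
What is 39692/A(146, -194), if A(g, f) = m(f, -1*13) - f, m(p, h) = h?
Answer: 39692/181 ≈ 219.29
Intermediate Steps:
A(g, f) = -13 - f (A(g, f) = -1*13 - f = -13 - f)
39692/A(146, -194) = 39692/(-13 - 1*(-194)) = 39692/(-13 + 194) = 39692/181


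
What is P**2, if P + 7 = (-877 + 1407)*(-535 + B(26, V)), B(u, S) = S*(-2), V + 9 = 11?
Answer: 81611348329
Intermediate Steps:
V = 2 (V = -9 + 11 = 2)
B(u, S) = -2*S
P = -285677 (P = -7 + (-877 + 1407)*(-535 - 2*2) = -7 + 530*(-535 - 4) = -7 + 530*(-539) = -7 - 285670 = -285677)
P**2 = (-285677)**2 = 81611348329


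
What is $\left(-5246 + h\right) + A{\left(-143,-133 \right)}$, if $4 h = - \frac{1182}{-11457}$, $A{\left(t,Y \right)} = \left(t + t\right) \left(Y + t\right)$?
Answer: $\frac{562844417}{7638} \approx 73690.0$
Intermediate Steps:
$A{\left(t,Y \right)} = 2 t \left(Y + t\right)$
$h = \frac{197}{7638}$ ($h = \frac{\left(-1182\right) \frac{1}{-11457}}{4} = \frac{\left(-1182\right) \left(- \frac{1}{11457}\right)}{4} = \frac{1}{4} \cdot \frac{394}{3819} = \frac{197}{7638} \approx 0.025792$)
$\left(-5246 + h\right) + A{\left(-143,-133 \right)} = \left(-5246 + \frac{197}{7638}\right) + 2 \left(-143\right) \left(-133 - 143\right) = - \frac{40068751}{7638} + 2 \left(-143\right) \left(-276\right) = - \frac{40068751}{7638} + 78936 = \frac{562844417}{7638}$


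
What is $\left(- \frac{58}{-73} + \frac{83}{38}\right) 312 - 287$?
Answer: $\frac{890959}{1387} \approx 642.36$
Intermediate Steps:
$\left(- \frac{58}{-73} + \frac{83}{38}\right) 312 - 287 = \left(\left(-58\right) \left(- \frac{1}{73}\right) + 83 \cdot \frac{1}{38}\right) 312 - 287 = \left(\frac{58}{73} + \frac{83}{38}\right) 312 - 287 = \frac{8263}{2774} \cdot 312 - 287 = \frac{1289028}{1387} - 287 = \frac{890959}{1387}$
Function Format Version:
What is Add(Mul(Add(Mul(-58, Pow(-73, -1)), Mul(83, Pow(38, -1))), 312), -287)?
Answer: Rational(890959, 1387) ≈ 642.36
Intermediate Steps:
Add(Mul(Add(Mul(-58, Pow(-73, -1)), Mul(83, Pow(38, -1))), 312), -287) = Add(Mul(Add(Mul(-58, Rational(-1, 73)), Mul(83, Rational(1, 38))), 312), -287) = Add(Mul(Add(Rational(58, 73), Rational(83, 38)), 312), -287) = Add(Mul(Rational(8263, 2774), 312), -287) = Add(Rational(1289028, 1387), -287) = Rational(890959, 1387)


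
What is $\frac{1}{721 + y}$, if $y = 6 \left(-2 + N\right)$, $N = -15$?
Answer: $\frac{1}{619} \approx 0.0016155$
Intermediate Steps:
$y = -102$ ($y = 6 \left(-2 - 15\right) = 6 \left(-17\right) = -102$)
$\frac{1}{721 + y} = \frac{1}{721 - 102} = \frac{1}{619}$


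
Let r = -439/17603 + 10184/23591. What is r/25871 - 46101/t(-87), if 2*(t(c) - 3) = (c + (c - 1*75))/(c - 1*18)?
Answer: -34670063806514409431/3147848887631719 ≈ -11014.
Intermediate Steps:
t(c) = 3 + (-75 + 2*c)/(2*(-18 + c)) (t(c) = 3 + ((c + (c - 1*75))/(c - 1*18))/2 = 3 + ((c + (c - 75))/(c - 18))/2 = 3 + ((c + (-75 + c))/(-18 + c))/2 = 3 + ((-75 + 2*c)/(-18 + c))/2 = 3 + (-75 + 2*c)/(2*(-18 + c)))
r = 168912503/415272373 (r = -439*1/17603 + 10184*(1/23591) = -439/17603 + 10184/23591 = 168912503/415272373 ≈ 0.40675)
r/25871 - 46101/t(-87) = (168912503/415272373)/25871 - 46101*2*(-18 - 87)/(-183 + 8*(-87)) = (168912503/415272373)*(1/25871) - 46101*(-210/(-183 - 696)) = 168912503/10743511561883 - 46101/((½)*(-1/105)*(-879)) = 168912503/10743511561883 - 46101/293/70 = 168912503/10743511561883 - 46101*70/293 = 168912503/10743511561883 - 3227070/293 = -34670063806514409431/3147848887631719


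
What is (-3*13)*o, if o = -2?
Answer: 78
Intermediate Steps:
(-3*13)*o = -3*13*(-2) = -39*(-2) = 78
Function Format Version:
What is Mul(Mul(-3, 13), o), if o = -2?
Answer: 78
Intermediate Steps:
Mul(Mul(-3, 13), o) = Mul(Mul(-3, 13), -2) = Mul(-39, -2) = 78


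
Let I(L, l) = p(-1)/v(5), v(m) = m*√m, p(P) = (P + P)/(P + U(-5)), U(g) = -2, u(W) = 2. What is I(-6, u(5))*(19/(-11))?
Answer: -38*√5/825 ≈ -0.10299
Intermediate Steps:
p(P) = 2*P/(-2 + P) (p(P) = (P + P)/(P - 2) = (2*P)/(-2 + P) = 2*P/(-2 + P))
v(m) = m^(3/2)
I(L, l) = 2*√5/75 (I(L, l) = (2*(-1)/(-2 - 1))/(5^(3/2)) = (2*(-1)/(-3))/((5*√5)) = (2*(-1)*(-⅓))*(√5/25) = 2*(√5/25)/3 = 2*√5/75)
I(-6, u(5))*(19/(-11)) = (2*√5/75)*(19/(-11)) = (2*√5/75)*(19*(-1/11)) = (2*√5/75)*(-19/11) = -38*√5/825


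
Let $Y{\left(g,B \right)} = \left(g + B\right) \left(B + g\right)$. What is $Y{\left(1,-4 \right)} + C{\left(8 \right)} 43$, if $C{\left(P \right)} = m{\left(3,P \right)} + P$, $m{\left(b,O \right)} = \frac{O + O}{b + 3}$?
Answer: $\frac{1403}{3} \approx 467.67$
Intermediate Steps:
$Y{\left(g,B \right)} = \left(B + g\right)^{2}$ ($Y{\left(g,B \right)} = \left(B + g\right) \left(B + g\right) = \left(B + g\right)^{2}$)
$m{\left(b,O \right)} = \frac{2 O}{3 + b}$
$C{\left(P \right)} = \frac{4 P}{3}$ ($C{\left(P \right)} = \frac{2 P}{3 + 3} + P = \frac{2 P}{6} + P = 2 P \frac{1}{6} + P = \frac{P}{3} + P = \frac{4 P}{3}$)
$Y{\left(1,-4 \right)} + C{\left(8 \right)} 43 = \left(-4 + 1\right)^{2} + \frac{4}{3} \cdot 8 \cdot 43 = \left(-3\right)^{2} + \frac{32}{3} \cdot 43 = 9 + \frac{1376}{3} = \frac{1403}{3}$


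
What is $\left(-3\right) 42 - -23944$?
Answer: $23818$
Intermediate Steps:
$\left(-3\right) 42 - -23944 = -126 + 23944 = 23818$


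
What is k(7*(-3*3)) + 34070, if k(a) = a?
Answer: 34007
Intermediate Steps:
k(7*(-3*3)) + 34070 = 7*(-3*3) + 34070 = 7*(-9) + 34070 = -63 + 34070 = 34007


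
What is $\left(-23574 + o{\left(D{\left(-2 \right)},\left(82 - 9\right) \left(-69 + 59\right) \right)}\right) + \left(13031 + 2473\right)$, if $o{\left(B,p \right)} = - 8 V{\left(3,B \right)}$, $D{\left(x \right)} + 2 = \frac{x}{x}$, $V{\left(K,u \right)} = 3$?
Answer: $-8094$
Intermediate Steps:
$D{\left(x \right)} = -1$ ($D{\left(x \right)} = -2 + \frac{x}{x} = -2 + 1 = -1$)
$o{\left(B,p \right)} = -24$ ($o{\left(B,p \right)} = \left(-8\right) 3 = -24$)
$\left(-23574 + o{\left(D{\left(-2 \right)},\left(82 - 9\right) \left(-69 + 59\right) \right)}\right) + \left(13031 + 2473\right) = \left(-23574 - 24\right) + \left(13031 + 2473\right) = -23598 + 15504 = -8094$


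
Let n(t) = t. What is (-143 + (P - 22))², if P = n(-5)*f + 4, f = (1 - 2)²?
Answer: 27556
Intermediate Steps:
f = 1 (f = (-1)² = 1)
P = -1 (P = -5*1 + 4 = -5 + 4 = -1)
(-143 + (P - 22))² = (-143 + (-1 - 22))² = (-143 - 23)² = (-166)² = 27556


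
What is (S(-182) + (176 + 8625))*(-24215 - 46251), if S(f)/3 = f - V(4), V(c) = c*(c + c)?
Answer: -574932094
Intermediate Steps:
V(c) = 2*c**2 (V(c) = c*(2*c) = 2*c**2)
S(f) = -96 + 3*f (S(f) = 3*(f - 2*4**2) = 3*(f - 2*16) = 3*(f - 1*32) = 3*(f - 32) = 3*(-32 + f) = -96 + 3*f)
(S(-182) + (176 + 8625))*(-24215 - 46251) = ((-96 + 3*(-182)) + (176 + 8625))*(-24215 - 46251) = ((-96 - 546) + 8801)*(-70466) = (-642 + 8801)*(-70466) = 8159*(-70466) = -574932094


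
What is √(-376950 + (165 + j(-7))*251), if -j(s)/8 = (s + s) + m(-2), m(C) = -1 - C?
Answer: I*√309431 ≈ 556.27*I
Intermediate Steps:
j(s) = -8 - 16*s (j(s) = -8*((s + s) + (-1 - 1*(-2))) = -8*(2*s + (-1 + 2)) = -8*(2*s + 1) = -8*(1 + 2*s) = -8 - 16*s)
√(-376950 + (165 + j(-7))*251) = √(-376950 + (165 + (-8 - 16*(-7)))*251) = √(-376950 + (165 + (-8 + 112))*251) = √(-376950 + (165 + 104)*251) = √(-376950 + 269*251) = √(-376950 + 67519) = √(-309431) = I*√309431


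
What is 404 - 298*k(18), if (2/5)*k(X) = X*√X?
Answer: 404 - 40230*√2 ≈ -56490.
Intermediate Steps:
k(X) = 5*X^(3/2)/2 (k(X) = 5*(X*√X)/2 = 5*X^(3/2)/2)
404 - 298*k(18) = 404 - 745*18^(3/2) = 404 - 745*54*√2 = 404 - 40230*√2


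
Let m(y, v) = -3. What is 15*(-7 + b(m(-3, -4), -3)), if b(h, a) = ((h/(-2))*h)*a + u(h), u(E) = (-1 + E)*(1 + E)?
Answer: 435/2 ≈ 217.50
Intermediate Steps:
u(E) = (1 + E)*(-1 + E)
b(h, a) = -1 + h² - a*h²/2 (b(h, a) = ((h/(-2))*h)*a + (-1 + h²) = ((h*(-½))*h)*a + (-1 + h²) = ((-h/2)*h)*a + (-1 + h²) = (-h²/2)*a + (-1 + h²) = -a*h²/2 + (-1 + h²) = -1 + h² - a*h²/2)
15*(-7 + b(m(-3, -4), -3)) = 15*(-7 + (-1 + (-3)² - ½*(-3)*(-3)²)) = 15*(-7 + (-1 + 9 - ½*(-3)*9)) = 15*(-7 + (-1 + 9 + 27/2)) = 15*(-7 + 43/2) = 15*(29/2) = 435/2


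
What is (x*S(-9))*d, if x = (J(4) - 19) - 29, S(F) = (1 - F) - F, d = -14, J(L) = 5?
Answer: 11438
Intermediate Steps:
S(F) = 1 - 2*F
x = -43 (x = (5 - 19) - 29 = -14 - 29 = -43)
(x*S(-9))*d = -43*(1 - 2*(-9))*(-14) = -43*(1 + 18)*(-14) = -43*19*(-14) = -817*(-14) = 11438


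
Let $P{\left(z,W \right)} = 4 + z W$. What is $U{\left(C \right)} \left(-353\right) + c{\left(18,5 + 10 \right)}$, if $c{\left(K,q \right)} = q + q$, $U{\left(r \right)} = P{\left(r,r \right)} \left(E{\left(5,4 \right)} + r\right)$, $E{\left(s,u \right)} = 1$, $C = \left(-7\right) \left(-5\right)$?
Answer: $-15618102$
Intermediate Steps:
$C = 35$
$P{\left(z,W \right)} = 4 + W z$
$U{\left(r \right)} = \left(1 + r\right) \left(4 + r^{2}\right)$ ($U{\left(r \right)} = \left(4 + r r\right) \left(1 + r\right) = \left(4 + r^{2}\right) \left(1 + r\right) = \left(1 + r\right) \left(4 + r^{2}\right)$)
$c{\left(K,q \right)} = 2 q$
$U{\left(C \right)} \left(-353\right) + c{\left(18,5 + 10 \right)} = \left(1 + 35\right) \left(4 + 35^{2}\right) \left(-353\right) + 2 \left(5 + 10\right) = 36 \left(4 + 1225\right) \left(-353\right) + 2 \cdot 15 = 36 \cdot 1229 \left(-353\right) + 30 = 44244 \left(-353\right) + 30 = -15618132 + 30 = -15618102$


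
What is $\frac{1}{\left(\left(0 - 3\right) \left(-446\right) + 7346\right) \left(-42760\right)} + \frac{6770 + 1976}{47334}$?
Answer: $\frac{1623816620653}{8788215989280} \approx 0.18477$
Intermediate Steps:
$\frac{1}{\left(\left(0 - 3\right) \left(-446\right) + 7346\right) \left(-42760\right)} + \frac{6770 + 1976}{47334} = \frac{1}{\left(0 - 3\right) \left(-446\right) + 7346} \left(- \frac{1}{42760}\right) + 8746 \cdot \frac{1}{47334} = \frac{1}{\left(-3\right) \left(-446\right) + 7346} \left(- \frac{1}{42760}\right) + \frac{4373}{23667} = \frac{1}{1338 + 7346} \left(- \frac{1}{42760}\right) + \frac{4373}{23667} = \frac{1}{8684} \left(- \frac{1}{42760}\right) + \frac{4373}{23667} = - \frac{1}{371327840} + \frac{4373}{23667} = \frac{1623816620653}{8788215989280}$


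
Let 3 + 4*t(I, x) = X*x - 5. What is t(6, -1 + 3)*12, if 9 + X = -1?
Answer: -84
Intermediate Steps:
X = -10 (X = -9 - 1 = -10)
t(I, x) = -2 - 5*x/2 (t(I, x) = -¾ + (-10*x - 5)/4 = -¾ + (-5 - 10*x)/4 = -¾ + (-5/4 - 5*x/2) = -2 - 5*x/2)
t(6, -1 + 3)*12 = (-2 - 5*(-1 + 3)/2)*12 = (-2 - 5/2*2)*12 = (-2 - 5)*12 = -7*12 = -84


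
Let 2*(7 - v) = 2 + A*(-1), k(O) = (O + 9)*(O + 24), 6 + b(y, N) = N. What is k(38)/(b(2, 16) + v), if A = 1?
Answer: 5828/33 ≈ 176.61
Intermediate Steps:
b(y, N) = -6 + N
k(O) = (9 + O)*(24 + O)
v = 13/2 (v = 7 - (2 + 1*(-1))/2 = 7 - (2 - 1)/2 = 7 - 1/2*1 = 7 - 1/2 = 13/2 ≈ 6.5000)
k(38)/(b(2, 16) + v) = (216 + 38**2 + 33*38)/((-6 + 16) + 13/2) = (216 + 1444 + 1254)/(10 + 13/2) = 2914/(33/2) = (2/33)*2914 = 5828/33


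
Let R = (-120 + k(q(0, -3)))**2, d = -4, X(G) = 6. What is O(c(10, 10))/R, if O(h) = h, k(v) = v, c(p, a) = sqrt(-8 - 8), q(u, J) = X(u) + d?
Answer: I/3481 ≈ 0.00028727*I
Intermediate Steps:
q(u, J) = 2 (q(u, J) = 6 - 4 = 2)
c(p, a) = 4*I (c(p, a) = sqrt(-16) = 4*I)
R = 13924 (R = (-120 + 2)**2 = (-118)**2 = 13924)
O(c(10, 10))/R = (4*I)/13924 = (4*I)*(1/13924) = I/3481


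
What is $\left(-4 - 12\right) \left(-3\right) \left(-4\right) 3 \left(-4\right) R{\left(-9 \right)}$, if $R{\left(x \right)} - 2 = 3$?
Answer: $11520$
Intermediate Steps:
$R{\left(x \right)} = 5$ ($R{\left(x \right)} = 2 + 3 = 5$)
$\left(-4 - 12\right) \left(-3\right) \left(-4\right) 3 \left(-4\right) R{\left(-9 \right)} = \left(-4 - 12\right) \left(-3\right) \left(-4\right) 3 \left(-4\right) 5 = \left(-4 - 12\right) 12 \left(-12\right) 5 = \left(-16\right) \left(-144\right) 5 = 2304 \cdot 5 = 11520$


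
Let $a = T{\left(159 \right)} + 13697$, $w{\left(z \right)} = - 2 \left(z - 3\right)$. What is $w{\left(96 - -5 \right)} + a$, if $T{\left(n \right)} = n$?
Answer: $13660$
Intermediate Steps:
$w{\left(z \right)} = 6 - 2 z$ ($w{\left(z \right)} = - 2 \left(-3 + z\right) = 6 - 2 z$)
$a = 13856$ ($a = 159 + 13697 = 13856$)
$w{\left(96 - -5 \right)} + a = \left(6 - 2 \left(96 - -5\right)\right) + 13856 = \left(6 - 2 \left(96 + 5\right)\right) + 13856 = \left(6 - 202\right) + 13856 = -196 + 13856 = 13660$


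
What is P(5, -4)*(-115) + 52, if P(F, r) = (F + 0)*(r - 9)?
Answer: 7527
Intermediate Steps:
P(F, r) = F*(-9 + r)
P(5, -4)*(-115) + 52 = (5*(-9 - 4))*(-115) + 52 = (5*(-13))*(-115) + 52 = -65*(-115) + 52 = 7475 + 52 = 7527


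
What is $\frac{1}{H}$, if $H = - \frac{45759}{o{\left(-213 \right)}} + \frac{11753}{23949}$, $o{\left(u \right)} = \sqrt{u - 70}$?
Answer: $\frac{11379534993}{171565433545578604} - \frac{3749326426737 i \sqrt{283}}{171565433545578604} \approx 6.6328 \cdot 10^{-8} - 0.00036763 i$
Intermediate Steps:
$o{\left(u \right)} = \sqrt{-70 + u}$
$H = \frac{11753}{23949} + \frac{45759 i \sqrt{283}}{283}$ ($H = - \frac{45759}{\sqrt{-70 - 213}} + \frac{11753}{23949} = - \frac{45759}{\sqrt{-283}} + 11753 \cdot \frac{1}{23949} = - \frac{45759}{i \sqrt{283}} + \frac{11753}{23949} = - 45759 \left(- \frac{i \sqrt{283}}{283}\right) + \frac{11753}{23949} = \frac{45759 i \sqrt{283}}{283} + \frac{11753}{23949} = \frac{11753}{23949} + \frac{45759 i \sqrt{283}}{283} \approx 0.49075 + 2720.1 i$)
$\frac{1}{H} = \frac{1}{\frac{11753}{23949} + \frac{45759 i \sqrt{283}}{283}}$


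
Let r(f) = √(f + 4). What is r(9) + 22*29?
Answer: 638 + √13 ≈ 641.61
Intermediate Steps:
r(f) = √(4 + f)
r(9) + 22*29 = √(4 + 9) + 22*29 = √13 + 638 = 638 + √13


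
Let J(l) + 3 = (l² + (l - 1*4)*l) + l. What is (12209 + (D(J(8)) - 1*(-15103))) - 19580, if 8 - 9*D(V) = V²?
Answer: 59395/9 ≈ 6599.4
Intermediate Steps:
J(l) = -3 + l + l² + l*(-4 + l) (J(l) = -3 + ((l² + (l - 1*4)*l) + l) = -3 + ((l² + (l - 4)*l) + l) = -3 + ((l² + (-4 + l)*l) + l) = -3 + ((l² + l*(-4 + l)) + l) = -3 + (l + l² + l*(-4 + l)) = -3 + l + l² + l*(-4 + l))
D(V) = 8/9 - V²/9
(12209 + (D(J(8)) - 1*(-15103))) - 19580 = (12209 + ((8/9 - (-3 - 3*8 + 2*8²)²/9) - 1*(-15103))) - 19580 = (12209 + ((8/9 - (-3 - 24 + 2*64)²/9) + 15103)) - 19580 = (12209 + ((8/9 - (-3 - 24 + 128)²/9) + 15103)) - 19580 = (12209 + ((8/9 - ⅑*101²) + 15103)) - 19580 = (12209 + ((8/9 - ⅑*10201) + 15103)) - 19580 = (12209 + ((8/9 - 10201/9) + 15103)) - 19580 = (12209 + (-10193/9 + 15103)) - 19580 = (12209 + 125734/9) - 19580 = 235615/9 - 19580 = 59395/9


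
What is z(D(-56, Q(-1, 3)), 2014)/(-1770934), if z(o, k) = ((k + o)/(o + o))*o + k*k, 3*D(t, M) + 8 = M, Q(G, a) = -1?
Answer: -737673/321988 ≈ -2.2910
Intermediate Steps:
D(t, M) = -8/3 + M/3
z(o, k) = k**2 + k/2 + o/2 (z(o, k) = ((k + o)/((2*o)))*o + k**2 = ((k + o)*(1/(2*o)))*o + k**2 = ((k + o)/(2*o))*o + k**2 = (k/2 + o/2) + k**2 = k**2 + k/2 + o/2)
z(D(-56, Q(-1, 3)), 2014)/(-1770934) = (2014**2 + (1/2)*2014 + (-8/3 + (1/3)*(-1))/2)/(-1770934) = (4056196 + 1007 + (-8/3 - 1/3)/2)*(-1/1770934) = (4056196 + 1007 + (1/2)*(-3))*(-1/1770934) = (4056196 + 1007 - 3/2)*(-1/1770934) = (8114403/2)*(-1/1770934) = -737673/321988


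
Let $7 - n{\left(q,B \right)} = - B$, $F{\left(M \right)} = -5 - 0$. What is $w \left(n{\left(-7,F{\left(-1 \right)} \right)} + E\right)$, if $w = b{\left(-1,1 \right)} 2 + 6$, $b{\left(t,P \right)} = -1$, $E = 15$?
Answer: $68$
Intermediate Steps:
$F{\left(M \right)} = -5$ ($F{\left(M \right)} = -5 + 0 = -5$)
$n{\left(q,B \right)} = 7 + B$ ($n{\left(q,B \right)} = 7 - - B = 7 + B$)
$w = 4$ ($w = \left(-1\right) 2 + 6 = -2 + 6 = 4$)
$w \left(n{\left(-7,F{\left(-1 \right)} \right)} + E\right) = 4 \left(\left(7 - 5\right) + 15\right) = 4 \left(2 + 15\right) = 4 \cdot 17 = 68$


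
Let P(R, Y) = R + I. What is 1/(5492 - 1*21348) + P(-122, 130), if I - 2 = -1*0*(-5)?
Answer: -1902721/15856 ≈ -120.00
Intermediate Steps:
I = 2 (I = 2 - 1*0*(-5) = 2 + 0*(-5) = 2 + 0 = 2)
P(R, Y) = 2 + R (P(R, Y) = R + 2 = 2 + R)
1/(5492 - 1*21348) + P(-122, 130) = 1/(5492 - 1*21348) + (2 - 122) = 1/(5492 - 21348) - 120 = 1/(-15856) - 120 = -1/15856 - 120 = -1902721/15856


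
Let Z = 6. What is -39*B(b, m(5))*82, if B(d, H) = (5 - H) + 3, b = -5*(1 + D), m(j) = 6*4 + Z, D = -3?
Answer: 70356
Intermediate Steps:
m(j) = 30 (m(j) = 6*4 + 6 = 24 + 6 = 30)
b = 10 (b = -5*(1 - 3) = -5*(-2) = 10)
B(d, H) = 8 - H
-39*B(b, m(5))*82 = -39*(8 - 1*30)*82 = -39*(8 - 30)*82 = -39*(-22)*82 = 858*82 = 70356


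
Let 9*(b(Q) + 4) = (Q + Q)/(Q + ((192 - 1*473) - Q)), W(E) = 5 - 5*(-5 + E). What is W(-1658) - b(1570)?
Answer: 21054536/2529 ≈ 8325.2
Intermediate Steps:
W(E) = 30 - 5*E (W(E) = 5 + (25 - 5*E) = 30 - 5*E)
b(Q) = -4 - 2*Q/2529 (b(Q) = -4 + ((Q + Q)/(Q + ((192 - 1*473) - Q)))/9 = -4 + ((2*Q)/(Q + ((192 - 473) - Q)))/9 = -4 + ((2*Q)/(Q + (-281 - Q)))/9 = -4 + ((2*Q)/(-281))/9 = -4 + ((2*Q)*(-1/281))/9 = -4 + (-2*Q/281)/9 = -4 - 2*Q/2529)
W(-1658) - b(1570) = (30 - 5*(-1658)) - (-4 - 2/2529*1570) = (30 + 8290) - (-4 - 3140/2529) = 8320 - 1*(-13256/2529) = 8320 + 13256/2529 = 21054536/2529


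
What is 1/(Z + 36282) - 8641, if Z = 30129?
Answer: -573857450/66411 ≈ -8641.0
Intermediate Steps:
1/(Z + 36282) - 8641 = 1/(30129 + 36282) - 8641 = 1/66411 - 8641 = -573857450/66411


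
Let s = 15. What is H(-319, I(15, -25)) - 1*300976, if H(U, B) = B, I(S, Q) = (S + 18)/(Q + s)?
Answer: -3009793/10 ≈ -3.0098e+5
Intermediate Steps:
I(S, Q) = (18 + S)/(15 + Q) (I(S, Q) = (S + 18)/(Q + 15) = (18 + S)/(15 + Q))
H(-319, I(15, -25)) - 1*300976 = (18 + 15)/(15 - 25) - 1*300976 = 33/(-10) - 300976 = -⅒*33 - 300976 = -33/10 - 300976 = -3009793/10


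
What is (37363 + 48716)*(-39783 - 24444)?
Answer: -5528595933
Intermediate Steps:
(37363 + 48716)*(-39783 - 24444) = 86079*(-64227) = -5528595933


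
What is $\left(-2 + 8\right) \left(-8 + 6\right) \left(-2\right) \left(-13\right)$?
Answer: $-312$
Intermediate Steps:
$\left(-2 + 8\right) \left(-8 + 6\right) \left(-2\right) \left(-13\right) = 6 \left(-2\right) \left(-2\right) \left(-13\right) = \left(-12\right) \left(-2\right) \left(-13\right) = 24 \left(-13\right) = -312$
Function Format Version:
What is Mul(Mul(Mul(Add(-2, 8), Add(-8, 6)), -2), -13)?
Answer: -312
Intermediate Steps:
Mul(Mul(Mul(Add(-2, 8), Add(-8, 6)), -2), -13) = Mul(Mul(Mul(6, -2), -2), -13) = Mul(Mul(-12, -2), -13) = Mul(24, -13) = -312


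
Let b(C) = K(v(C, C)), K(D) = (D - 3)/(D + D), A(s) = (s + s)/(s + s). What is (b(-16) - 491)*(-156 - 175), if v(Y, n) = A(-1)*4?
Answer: 1299837/8 ≈ 1.6248e+5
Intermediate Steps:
A(s) = 1 (A(s) = (2*s)/((2*s)) = (2*s)*(1/(2*s)) = 1)
v(Y, n) = 4 (v(Y, n) = 1*4 = 4)
K(D) = (-3 + D)/(2*D) (K(D) = (-3 + D)/((2*D)) = (-3 + D)*(1/(2*D)) = (-3 + D)/(2*D))
b(C) = ⅛ (b(C) = (½)*(-3 + 4)/4 = (½)*(¼)*1 = ⅛)
(b(-16) - 491)*(-156 - 175) = (⅛ - 491)*(-156 - 175) = -3927/8*(-331) = 1299837/8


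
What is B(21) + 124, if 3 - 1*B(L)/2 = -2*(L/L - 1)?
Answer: 130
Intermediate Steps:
B(L) = 6 (B(L) = 6 - (-4)*(L/L - 1) = 6 - (-4)*(1 - 1) = 6 - (-4)*0 = 6 - 2*0 = 6 + 0 = 6)
B(21) + 124 = 6 + 124 = 130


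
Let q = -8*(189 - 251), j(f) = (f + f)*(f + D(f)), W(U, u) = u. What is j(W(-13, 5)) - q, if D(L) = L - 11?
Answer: -506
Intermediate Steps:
D(L) = -11 + L
j(f) = 2*f*(-11 + 2*f) (j(f) = (f + f)*(f + (-11 + f)) = (2*f)*(-11 + 2*f) = 2*f*(-11 + 2*f))
q = 496 (q = -8*(-62) = 496)
j(W(-13, 5)) - q = 2*5*(-11 + 2*5) - 1*496 = 2*5*(-11 + 10) - 496 = 2*5*(-1) - 496 = -10 - 496 = -506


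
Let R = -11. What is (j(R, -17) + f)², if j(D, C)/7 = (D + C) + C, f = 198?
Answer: 13689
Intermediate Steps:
j(D, C) = 7*D + 14*C (j(D, C) = 7*((D + C) + C) = 7*((C + D) + C) = 7*(D + 2*C) = 7*D + 14*C)
(j(R, -17) + f)² = ((7*(-11) + 14*(-17)) + 198)² = ((-77 - 238) + 198)² = (-315 + 198)² = (-117)² = 13689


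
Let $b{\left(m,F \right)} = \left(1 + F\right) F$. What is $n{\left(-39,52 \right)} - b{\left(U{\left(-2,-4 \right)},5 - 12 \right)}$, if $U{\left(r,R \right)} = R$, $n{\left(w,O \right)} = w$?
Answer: $-81$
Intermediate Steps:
$b{\left(m,F \right)} = F \left(1 + F\right)$
$n{\left(-39,52 \right)} - b{\left(U{\left(-2,-4 \right)},5 - 12 \right)} = -39 - \left(5 - 12\right) \left(1 + \left(5 - 12\right)\right) = -39 - - 7 \left(1 - 7\right) = -39 - \left(-7\right) \left(-6\right) = -39 - 42 = -81$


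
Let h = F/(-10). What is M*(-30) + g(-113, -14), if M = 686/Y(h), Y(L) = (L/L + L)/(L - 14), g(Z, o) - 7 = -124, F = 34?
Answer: -149322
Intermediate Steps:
h = -17/5 (h = 34/(-10) = 34*(-⅒) = -17/5 ≈ -3.4000)
g(Z, o) = -117 (g(Z, o) = 7 - 124 = -117)
Y(L) = (1 + L)/(-14 + L)
M = 9947/2 (M = 686/(((1 - 17/5)/(-14 - 17/5))) = 686/((-12/5/(-87/5))) = 686/((-5/87*(-12/5))) = 686/(4/29) = 686*(29/4) = 9947/2 ≈ 4973.5)
M*(-30) + g(-113, -14) = (9947/2)*(-30) - 117 = -149205 - 117 = -149322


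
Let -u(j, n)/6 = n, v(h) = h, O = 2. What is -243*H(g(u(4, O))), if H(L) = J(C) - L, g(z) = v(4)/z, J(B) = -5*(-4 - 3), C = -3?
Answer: -8586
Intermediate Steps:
u(j, n) = -6*n
J(B) = 35 (J(B) = -5*(-7) = 35)
g(z) = 4/z
H(L) = 35 - L
-243*H(g(u(4, O))) = -243*(35 - 4/((-6*2))) = -243*(35 - 4/(-12)) = -243*(35 - 4*(-1)/12) = -243*(35 - 1*(-1/3)) = -243*(35 + 1/3) = -243*106/3 = -8586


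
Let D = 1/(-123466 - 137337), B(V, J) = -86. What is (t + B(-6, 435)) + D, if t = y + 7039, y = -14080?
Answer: -1858742982/260803 ≈ -7127.0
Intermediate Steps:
D = -1/260803 (D = 1/(-260803) = -1/260803 ≈ -3.8343e-6)
t = -7041 (t = -14080 + 7039 = -7041)
(t + B(-6, 435)) + D = (-7041 - 86) - 1/260803 = -7127 - 1/260803 = -1858742982/260803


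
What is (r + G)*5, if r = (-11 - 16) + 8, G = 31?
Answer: 60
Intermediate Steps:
r = -19 (r = -27 + 8 = -19)
(r + G)*5 = (-19 + 31)*5 = 12*5 = 60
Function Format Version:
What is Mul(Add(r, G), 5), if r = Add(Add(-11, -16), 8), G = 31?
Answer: 60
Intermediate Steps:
r = -19 (r = Add(-27, 8) = -19)
Mul(Add(r, G), 5) = Mul(Add(-19, 31), 5) = Mul(12, 5) = 60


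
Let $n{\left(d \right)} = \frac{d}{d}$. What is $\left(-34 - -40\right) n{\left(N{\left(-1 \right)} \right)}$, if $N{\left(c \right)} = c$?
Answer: $6$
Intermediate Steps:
$n{\left(d \right)} = 1$
$\left(-34 - -40\right) n{\left(N{\left(-1 \right)} \right)} = \left(-34 - -40\right) 1 = \left(-34 + 40\right) 1 = 6 \cdot 1 = 6$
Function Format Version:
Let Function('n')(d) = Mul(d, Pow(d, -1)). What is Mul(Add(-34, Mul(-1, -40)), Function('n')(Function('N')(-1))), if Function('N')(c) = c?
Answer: 6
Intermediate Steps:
Function('n')(d) = 1
Mul(Add(-34, Mul(-1, -40)), Function('n')(Function('N')(-1))) = Mul(Add(-34, Mul(-1, -40)), 1) = Mul(Add(-34, 40), 1) = Mul(6, 1) = 6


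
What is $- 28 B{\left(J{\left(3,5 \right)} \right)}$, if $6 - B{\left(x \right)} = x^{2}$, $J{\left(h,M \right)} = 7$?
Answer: $1204$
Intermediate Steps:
$B{\left(x \right)} = 6 - x^{2}$
$- 28 B{\left(J{\left(3,5 \right)} \right)} = - 28 \left(6 - 7^{2}\right) = - 28 \left(6 - 49\right) = \left(-28\right) \left(-43\right) = 1204$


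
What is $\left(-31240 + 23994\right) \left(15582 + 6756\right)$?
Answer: $-161861148$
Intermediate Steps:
$\left(-31240 + 23994\right) \left(15582 + 6756\right) = \left(-7246\right) 22338 = -161861148$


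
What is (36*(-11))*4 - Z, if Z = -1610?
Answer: 26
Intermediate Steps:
(36*(-11))*4 - Z = (36*(-11))*4 - 1*(-1610) = -396*4 + 1610 = -1584 + 1610 = 26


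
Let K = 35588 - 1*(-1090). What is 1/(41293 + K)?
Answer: 1/77971 ≈ 1.2825e-5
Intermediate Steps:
K = 36678 (K = 35588 + 1090 = 36678)
1/(41293 + K) = 1/(41293 + 36678) = 1/77971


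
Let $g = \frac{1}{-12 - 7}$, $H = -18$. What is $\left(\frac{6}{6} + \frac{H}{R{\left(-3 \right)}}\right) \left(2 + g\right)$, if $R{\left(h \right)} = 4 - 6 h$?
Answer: $\frac{74}{209} \approx 0.35407$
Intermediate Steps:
$R{\left(h \right)} = 4 - 6 h$
$g = - \frac{1}{19}$ ($g = \frac{1}{-19} = - \frac{1}{19} \approx -0.052632$)
$\left(\frac{6}{6} + \frac{H}{R{\left(-3 \right)}}\right) \left(2 + g\right) = \left(\frac{6}{6} - \frac{18}{4 - -18}\right) \left(2 - \frac{1}{19}\right) = \left(6 \cdot \frac{1}{6} - \frac{18}{4 + 18}\right) \frac{37}{19} = \left(1 - \frac{18}{22}\right) \frac{37}{19} = \left(1 - \frac{9}{11}\right) \frac{37}{19} = \frac{2}{11} \cdot \frac{37}{19} = \frac{74}{209}$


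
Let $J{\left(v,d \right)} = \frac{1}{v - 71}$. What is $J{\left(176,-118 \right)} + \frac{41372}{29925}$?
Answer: $\frac{5951}{4275} \approx 1.392$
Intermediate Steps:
$J{\left(v,d \right)} = \frac{1}{-71 + v}$
$J{\left(176,-118 \right)} + \frac{41372}{29925} = \frac{1}{-71 + 176} + \frac{41372}{29925} = \frac{1}{105} + 41372 \cdot \frac{1}{29925} = \frac{1}{105} + \frac{41372}{29925} = \frac{5951}{4275}$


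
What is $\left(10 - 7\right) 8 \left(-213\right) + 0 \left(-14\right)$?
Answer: $-5112$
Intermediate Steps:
$\left(10 - 7\right) 8 \left(-213\right) + 0 \left(-14\right) = 3 \cdot 8 \left(-213\right) + 0 = 24 \left(-213\right) + 0 = -5112 + 0 = -5112$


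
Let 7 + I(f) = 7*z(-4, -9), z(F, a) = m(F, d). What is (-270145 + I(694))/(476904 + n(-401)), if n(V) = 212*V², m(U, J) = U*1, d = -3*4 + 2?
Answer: -67545/8641679 ≈ -0.0078162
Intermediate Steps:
d = -10 (d = -12 + 2 = -10)
m(U, J) = U
z(F, a) = F
I(f) = -35 (I(f) = -7 + 7*(-4) = -7 - 28 = -35)
(-270145 + I(694))/(476904 + n(-401)) = (-270145 - 35)/(476904 + 212*(-401)²) = -270180/(476904 + 212*160801) = -270180/(476904 + 34089812) = -270180/34566716 = -270180*1/34566716 = -67545/8641679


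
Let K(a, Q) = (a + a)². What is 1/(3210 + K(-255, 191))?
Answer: 1/263310 ≈ 3.7978e-6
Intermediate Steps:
K(a, Q) = 4*a² (K(a, Q) = (2*a)² = 4*a²)
1/(3210 + K(-255, 191)) = 1/(3210 + 4*(-255)²) = 1/(3210 + 4*65025) = 1/(3210 + 260100) = 1/263310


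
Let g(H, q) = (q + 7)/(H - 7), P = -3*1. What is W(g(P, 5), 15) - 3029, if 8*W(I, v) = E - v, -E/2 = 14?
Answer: -24275/8 ≈ -3034.4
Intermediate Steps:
E = -28 (E = -2*14 = -28)
P = -3
g(H, q) = (7 + q)/(-7 + H)
W(I, v) = -7/2 - v/8 (W(I, v) = (-28 - v)/8 = -7/2 - v/8)
W(g(P, 5), 15) - 3029 = (-7/2 - ⅛*15) - 3029 = (-7/2 - 15/8) - 3029 = -43/8 - 3029 = -24275/8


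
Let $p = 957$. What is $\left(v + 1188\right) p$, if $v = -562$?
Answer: $599082$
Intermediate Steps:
$\left(v + 1188\right) p = \left(-562 + 1188\right) 957 = 626 \cdot 957 = 599082$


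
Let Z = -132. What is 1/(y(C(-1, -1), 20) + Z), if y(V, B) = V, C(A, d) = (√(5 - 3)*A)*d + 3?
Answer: -129/16639 - √2/16639 ≈ -0.0078379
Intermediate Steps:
C(A, d) = 3 + A*d*√2 (C(A, d) = (√2*A)*d + 3 = (A*√2)*d + 3 = A*d*√2 + 3 = 3 + A*d*√2)
1/(y(C(-1, -1), 20) + Z) = 1/((3 - 1*(-1)*√2) - 132) = 1/((3 + √2) - 132) = 1/(-129 + √2)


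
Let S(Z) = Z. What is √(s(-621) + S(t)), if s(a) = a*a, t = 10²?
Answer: √385741 ≈ 621.08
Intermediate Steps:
t = 100
s(a) = a²
√(s(-621) + S(t)) = √((-621)² + 100) = √(385641 + 100) = √385741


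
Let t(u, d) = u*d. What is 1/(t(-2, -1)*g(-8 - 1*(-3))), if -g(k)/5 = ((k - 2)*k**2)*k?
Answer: -1/8750 ≈ -0.00011429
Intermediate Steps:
t(u, d) = d*u
g(k) = -5*k**3*(-2 + k) (g(k) = -5*(k - 2)*k**2*k = -5*(-2 + k)*k**2*k = -5*k**2*(-2 + k)*k = -5*k**3*(-2 + k))
1/(t(-2, -1)*g(-8 - 1*(-3))) = 1/((-1*(-2))*(5*(-8 - 1*(-3))**3*(2 - (-8 - 1*(-3))))) = 1/(2*(5*(-8 + 3)**3*(2 - (-8 + 3)))) = 1/(2*(5*(-5)**3*(2 - 1*(-5)))) = 1/(2*(5*(-125)*(2 + 5))) = 1/(2*(5*(-125)*7)) = 1/(2*(-4375)) = 1/(-8750) = -1/8750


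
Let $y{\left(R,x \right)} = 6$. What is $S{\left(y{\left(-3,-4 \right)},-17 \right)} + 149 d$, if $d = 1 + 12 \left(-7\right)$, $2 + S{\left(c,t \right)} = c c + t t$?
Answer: $-12044$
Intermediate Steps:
$S{\left(c,t \right)} = -2 + c^{2} + t^{2}$ ($S{\left(c,t \right)} = -2 + \left(c c + t t\right) = -2 + \left(c^{2} + t^{2}\right) = -2 + c^{2} + t^{2}$)
$d = -83$ ($d = 1 - 84 = -83$)
$S{\left(y{\left(-3,-4 \right)},-17 \right)} + 149 d = \left(-2 + 6^{2} + \left(-17\right)^{2}\right) + 149 \left(-83\right) = \left(-2 + 36 + 289\right) - 12367 = 323 - 12367 = -12044$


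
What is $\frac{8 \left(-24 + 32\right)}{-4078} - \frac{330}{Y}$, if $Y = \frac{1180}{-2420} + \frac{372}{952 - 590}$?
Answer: $- \frac{14736904334}{24115253} \approx -611.1$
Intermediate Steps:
$Y = \frac{11827}{21901}$ ($Y = 1180 \left(- \frac{1}{2420}\right) + \frac{372}{952 - 590} = - \frac{59}{121} + \frac{372}{362} = - \frac{59}{121} + 372 \cdot \frac{1}{362} = - \frac{59}{121} + \frac{186}{181} = \frac{11827}{21901} \approx 0.54002$)
$\frac{8 \left(-24 + 32\right)}{-4078} - \frac{330}{Y} = \frac{8 \left(-24 + 32\right)}{-4078} - \frac{330}{\frac{11827}{21901}} = 8 \cdot 8 \left(- \frac{1}{4078}\right) - \frac{7227330}{11827} = 64 \left(- \frac{1}{4078}\right) - \frac{7227330}{11827} = - \frac{32}{2039} - \frac{7227330}{11827} = - \frac{14736904334}{24115253}$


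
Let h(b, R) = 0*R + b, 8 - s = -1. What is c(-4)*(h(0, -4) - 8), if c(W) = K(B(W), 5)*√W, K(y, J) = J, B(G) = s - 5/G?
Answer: -80*I ≈ -80.0*I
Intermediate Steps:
s = 9 (s = 8 - 1*(-1) = 8 + 1 = 9)
B(G) = 9 - 5/G
h(b, R) = b (h(b, R) = 0 + b = b)
c(W) = 5*√W
c(-4)*(h(0, -4) - 8) = (5*√(-4))*(0 - 8) = (5*(2*I))*(-8) = (10*I)*(-8) = -80*I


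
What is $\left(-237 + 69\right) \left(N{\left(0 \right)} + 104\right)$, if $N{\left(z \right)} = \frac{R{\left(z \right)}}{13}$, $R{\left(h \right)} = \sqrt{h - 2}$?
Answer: $-17472 - \frac{168 i \sqrt{2}}{13} \approx -17472.0 - 18.276 i$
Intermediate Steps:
$R{\left(h \right)} = \sqrt{-2 + h}$
$N{\left(z \right)} = \frac{\sqrt{-2 + z}}{13}$
$\left(-237 + 69\right) \left(N{\left(0 \right)} + 104\right) = \left(-237 + 69\right) \left(\frac{\sqrt{-2 + 0}}{13} + 104\right) = - 168 \left(\frac{\sqrt{-2}}{13} + 104\right) = - 168 \left(\frac{i \sqrt{2}}{13} + 104\right) = - 168 \left(104 + \frac{i \sqrt{2}}{13}\right) = -17472 - \frac{168 i \sqrt{2}}{13}$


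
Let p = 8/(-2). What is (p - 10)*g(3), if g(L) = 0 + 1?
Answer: -14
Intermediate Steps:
g(L) = 1
p = -4 (p = 8*(-½) = -4)
(p - 10)*g(3) = (-4 - 10)*1 = -14*1 = -14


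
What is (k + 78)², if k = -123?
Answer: 2025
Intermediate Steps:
(k + 78)² = (-123 + 78)² = (-45)² = 2025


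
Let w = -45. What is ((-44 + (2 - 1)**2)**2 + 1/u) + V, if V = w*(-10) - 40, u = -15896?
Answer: 35909063/15896 ≈ 2259.0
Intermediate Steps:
V = 410 (V = -45*(-10) - 40 = 450 - 40 = 410)
((-44 + (2 - 1)**2)**2 + 1/u) + V = ((-44 + (2 - 1)**2)**2 + 1/(-15896)) + 410 = ((-44 + 1**2)**2 - 1/15896) + 410 = ((-44 + 1)**2 - 1/15896) + 410 = ((-43)**2 - 1/15896) + 410 = (1849 - 1/15896) + 410 = 29391703/15896 + 410 = 35909063/15896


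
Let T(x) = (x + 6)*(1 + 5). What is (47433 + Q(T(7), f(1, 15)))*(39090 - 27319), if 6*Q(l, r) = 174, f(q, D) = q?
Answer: 558675202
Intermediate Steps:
T(x) = 36 + 6*x (T(x) = (6 + x)*6 = 36 + 6*x)
Q(l, r) = 29 (Q(l, r) = (1/6)*174 = 29)
(47433 + Q(T(7), f(1, 15)))*(39090 - 27319) = (47433 + 29)*(39090 - 27319) = 47462*11771 = 558675202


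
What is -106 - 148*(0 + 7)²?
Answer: -7358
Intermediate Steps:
-106 - 148*(0 + 7)² = -106 - 148*7² = -106 - 148*49 = -106 - 7252 = -7358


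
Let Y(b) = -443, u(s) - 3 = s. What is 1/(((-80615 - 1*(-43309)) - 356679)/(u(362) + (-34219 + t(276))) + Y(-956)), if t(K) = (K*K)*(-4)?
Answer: -338558/149587209 ≈ -0.0022633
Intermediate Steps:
u(s) = 3 + s
t(K) = -4*K² (t(K) = K²*(-4) = -4*K²)
1/(((-80615 - 1*(-43309)) - 356679)/(u(362) + (-34219 + t(276))) + Y(-956)) = 1/(((-80615 - 1*(-43309)) - 356679)/((3 + 362) + (-34219 - 4*276²)) - 443) = 1/(((-80615 + 43309) - 356679)/(365 + (-34219 - 4*76176)) - 443) = 1/((-37306 - 356679)/(365 + (-34219 - 304704)) - 443) = 1/(-393985/(365 - 338923) - 443) = 1/(-393985/(-338558) - 443) = 1/(-393985*(-1/338558) - 443) = 1/(393985/338558 - 443) = 1/(-149587209/338558) = -338558/149587209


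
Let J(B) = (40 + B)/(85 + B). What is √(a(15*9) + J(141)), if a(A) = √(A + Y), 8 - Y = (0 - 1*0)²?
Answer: √(40906 + 51076*√143)/226 ≈ 3.5720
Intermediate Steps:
Y = 8 (Y = 8 - (0 - 1*0)² = 8 - (0 + 0)² = 8 - 1*0² = 8 - 1*0 = 8 + 0 = 8)
J(B) = (40 + B)/(85 + B)
a(A) = √(8 + A) (a(A) = √(A + 8) = √(8 + A))
√(a(15*9) + J(141)) = √(√(8 + 15*9) + (40 + 141)/(85 + 141)) = √(√(8 + 135) + 181/226) = √(√143 + (1/226)*181) = √(√143 + 181/226) = √(181/226 + √143)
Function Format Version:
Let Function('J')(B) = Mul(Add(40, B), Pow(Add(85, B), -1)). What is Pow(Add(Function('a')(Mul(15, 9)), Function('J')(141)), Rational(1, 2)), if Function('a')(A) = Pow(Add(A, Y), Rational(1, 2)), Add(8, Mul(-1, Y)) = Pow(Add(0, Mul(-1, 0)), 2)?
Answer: Mul(Rational(1, 226), Pow(Add(40906, Mul(51076, Pow(143, Rational(1, 2)))), Rational(1, 2))) ≈ 3.5720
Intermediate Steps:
Y = 8 (Y = Add(8, Mul(-1, Pow(Add(0, Mul(-1, 0)), 2))) = Add(8, Mul(-1, Pow(Add(0, 0), 2))) = Add(8, Mul(-1, Pow(0, 2))) = Add(8, Mul(-1, 0)) = Add(8, 0) = 8)
Function('J')(B) = Mul(Pow(Add(85, B), -1), Add(40, B))
Function('a')(A) = Pow(Add(8, A), Rational(1, 2)) (Function('a')(A) = Pow(Add(A, 8), Rational(1, 2)) = Pow(Add(8, A), Rational(1, 2)))
Pow(Add(Function('a')(Mul(15, 9)), Function('J')(141)), Rational(1, 2)) = Pow(Add(Pow(Add(8, Mul(15, 9)), Rational(1, 2)), Mul(Pow(Add(85, 141), -1), Add(40, 141))), Rational(1, 2)) = Pow(Add(Pow(Add(8, 135), Rational(1, 2)), Mul(Pow(226, -1), 181)), Rational(1, 2)) = Pow(Add(Pow(143, Rational(1, 2)), Mul(Rational(1, 226), 181)), Rational(1, 2)) = Pow(Add(Pow(143, Rational(1, 2)), Rational(181, 226)), Rational(1, 2)) = Pow(Add(Rational(181, 226), Pow(143, Rational(1, 2))), Rational(1, 2))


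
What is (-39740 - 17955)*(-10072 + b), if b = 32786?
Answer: -1310484230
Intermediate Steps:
(-39740 - 17955)*(-10072 + b) = (-39740 - 17955)*(-10072 + 32786) = -57695*22714 = -1310484230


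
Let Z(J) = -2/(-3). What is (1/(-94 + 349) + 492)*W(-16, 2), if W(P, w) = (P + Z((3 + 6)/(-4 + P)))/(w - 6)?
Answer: 2885603/1530 ≈ 1886.0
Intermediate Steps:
Z(J) = 2/3 (Z(J) = -2*(-1/3) = 2/3)
W(P, w) = (2/3 + P)/(-6 + w) (W(P, w) = (P + 2/3)/(w - 6) = (2/3 + P)/(-6 + w))
(1/(-94 + 349) + 492)*W(-16, 2) = (1/(-94 + 349) + 492)*((2/3 - 16)/(-6 + 2)) = (1/255 + 492)*(-46/3/(-4)) = (1/255 + 492)*(-1/4*(-46/3)) = (125461/255)*(23/6) = 2885603/1530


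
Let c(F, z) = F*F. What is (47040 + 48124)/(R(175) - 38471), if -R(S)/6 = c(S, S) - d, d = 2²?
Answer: -95164/222197 ≈ -0.42829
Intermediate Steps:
c(F, z) = F²
d = 4
R(S) = 24 - 6*S² (R(S) = -6*(S² - 1*4) = -6*(S² - 4) = -6*(-4 + S²) = 24 - 6*S²)
(47040 + 48124)/(R(175) - 38471) = (47040 + 48124)/((24 - 6*175²) - 38471) = 95164/((24 - 6*30625) - 38471) = 95164/((24 - 183750) - 38471) = 95164/(-183726 - 38471) = 95164/(-222197) = 95164*(-1/222197) = -95164/222197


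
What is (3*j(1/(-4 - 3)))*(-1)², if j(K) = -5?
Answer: -15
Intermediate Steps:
(3*j(1/(-4 - 3)))*(-1)² = (3*(-5))*(-1)² = -15*1 = -15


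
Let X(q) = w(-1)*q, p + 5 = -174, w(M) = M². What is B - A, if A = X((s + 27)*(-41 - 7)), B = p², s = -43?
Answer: 31273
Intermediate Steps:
p = -179 (p = -5 - 174 = -179)
X(q) = q (X(q) = (-1)²*q = 1*q = q)
B = 32041 (B = (-179)² = 32041)
A = 768 (A = (-43 + 27)*(-41 - 7) = -16*(-48) = 768)
B - A = 32041 - 1*768 = 32041 - 768 = 31273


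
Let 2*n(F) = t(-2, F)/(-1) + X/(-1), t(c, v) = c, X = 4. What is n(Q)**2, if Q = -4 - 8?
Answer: 1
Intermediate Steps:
Q = -12
n(F) = -1 (n(F) = (-2/(-1) + 4/(-1))/2 = (-2*(-1) + 4*(-1))/2 = (2 - 4)/2 = (1/2)*(-2) = -1)
n(Q)**2 = (-1)**2 = 1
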